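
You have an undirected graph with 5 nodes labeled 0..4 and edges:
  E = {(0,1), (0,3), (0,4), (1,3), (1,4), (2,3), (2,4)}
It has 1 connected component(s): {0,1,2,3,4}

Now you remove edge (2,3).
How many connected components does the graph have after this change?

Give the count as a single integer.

Initial component count: 1
Remove (2,3): not a bridge. Count unchanged: 1.
  After removal, components: {0,1,2,3,4}
New component count: 1

Answer: 1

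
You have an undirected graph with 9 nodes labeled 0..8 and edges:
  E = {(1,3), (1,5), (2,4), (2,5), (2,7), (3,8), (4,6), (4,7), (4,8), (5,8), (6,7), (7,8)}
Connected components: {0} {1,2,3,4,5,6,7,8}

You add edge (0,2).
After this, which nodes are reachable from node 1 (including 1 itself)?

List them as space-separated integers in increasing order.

Before: nodes reachable from 1: {1,2,3,4,5,6,7,8}
Adding (0,2): merges 1's component with another. Reachability grows.
After: nodes reachable from 1: {0,1,2,3,4,5,6,7,8}

Answer: 0 1 2 3 4 5 6 7 8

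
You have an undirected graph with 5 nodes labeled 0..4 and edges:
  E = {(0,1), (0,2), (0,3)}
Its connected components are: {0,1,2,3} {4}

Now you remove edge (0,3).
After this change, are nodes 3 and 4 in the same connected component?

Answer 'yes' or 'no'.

Answer: no

Derivation:
Initial components: {0,1,2,3} {4}
Removing edge (0,3): it was a bridge — component count 2 -> 3.
New components: {0,1,2} {3} {4}
Are 3 and 4 in the same component? no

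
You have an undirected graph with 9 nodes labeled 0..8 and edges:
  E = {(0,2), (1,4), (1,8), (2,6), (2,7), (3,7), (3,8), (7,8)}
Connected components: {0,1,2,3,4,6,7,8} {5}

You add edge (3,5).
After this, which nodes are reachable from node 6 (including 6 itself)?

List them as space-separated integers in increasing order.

Answer: 0 1 2 3 4 5 6 7 8

Derivation:
Before: nodes reachable from 6: {0,1,2,3,4,6,7,8}
Adding (3,5): merges 6's component with another. Reachability grows.
After: nodes reachable from 6: {0,1,2,3,4,5,6,7,8}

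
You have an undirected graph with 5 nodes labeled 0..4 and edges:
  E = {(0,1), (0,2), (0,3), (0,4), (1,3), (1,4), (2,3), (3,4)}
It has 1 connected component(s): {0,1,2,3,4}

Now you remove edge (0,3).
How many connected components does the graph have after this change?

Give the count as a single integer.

Initial component count: 1
Remove (0,3): not a bridge. Count unchanged: 1.
  After removal, components: {0,1,2,3,4}
New component count: 1

Answer: 1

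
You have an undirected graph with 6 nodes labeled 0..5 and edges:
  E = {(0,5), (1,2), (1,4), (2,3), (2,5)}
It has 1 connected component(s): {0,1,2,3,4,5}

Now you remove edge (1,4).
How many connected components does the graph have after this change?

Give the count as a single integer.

Initial component count: 1
Remove (1,4): it was a bridge. Count increases: 1 -> 2.
  After removal, components: {0,1,2,3,5} {4}
New component count: 2

Answer: 2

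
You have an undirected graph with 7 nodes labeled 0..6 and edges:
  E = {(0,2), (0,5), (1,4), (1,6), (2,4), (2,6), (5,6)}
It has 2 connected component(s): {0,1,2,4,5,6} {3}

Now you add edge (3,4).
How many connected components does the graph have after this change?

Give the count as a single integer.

Initial component count: 2
Add (3,4): merges two components. Count decreases: 2 -> 1.
New component count: 1

Answer: 1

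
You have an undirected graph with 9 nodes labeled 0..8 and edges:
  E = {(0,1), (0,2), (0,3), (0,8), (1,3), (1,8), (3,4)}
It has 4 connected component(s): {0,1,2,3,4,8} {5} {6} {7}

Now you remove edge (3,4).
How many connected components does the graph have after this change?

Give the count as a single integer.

Initial component count: 4
Remove (3,4): it was a bridge. Count increases: 4 -> 5.
  After removal, components: {0,1,2,3,8} {4} {5} {6} {7}
New component count: 5

Answer: 5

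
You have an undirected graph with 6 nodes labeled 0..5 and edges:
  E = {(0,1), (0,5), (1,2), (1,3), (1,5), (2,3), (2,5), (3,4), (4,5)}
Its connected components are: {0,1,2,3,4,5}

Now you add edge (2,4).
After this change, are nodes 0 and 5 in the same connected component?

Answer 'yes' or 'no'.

Answer: yes

Derivation:
Initial components: {0,1,2,3,4,5}
Adding edge (2,4): both already in same component {0,1,2,3,4,5}. No change.
New components: {0,1,2,3,4,5}
Are 0 and 5 in the same component? yes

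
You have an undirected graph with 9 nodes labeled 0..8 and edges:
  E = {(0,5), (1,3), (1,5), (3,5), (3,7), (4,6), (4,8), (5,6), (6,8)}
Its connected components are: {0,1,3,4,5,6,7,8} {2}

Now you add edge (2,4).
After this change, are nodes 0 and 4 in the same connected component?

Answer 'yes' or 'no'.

Answer: yes

Derivation:
Initial components: {0,1,3,4,5,6,7,8} {2}
Adding edge (2,4): merges {2} and {0,1,3,4,5,6,7,8}.
New components: {0,1,2,3,4,5,6,7,8}
Are 0 and 4 in the same component? yes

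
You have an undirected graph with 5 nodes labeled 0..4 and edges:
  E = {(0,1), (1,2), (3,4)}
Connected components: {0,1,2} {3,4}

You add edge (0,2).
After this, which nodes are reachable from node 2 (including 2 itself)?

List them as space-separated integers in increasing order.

Answer: 0 1 2

Derivation:
Before: nodes reachable from 2: {0,1,2}
Adding (0,2): both endpoints already in same component. Reachability from 2 unchanged.
After: nodes reachable from 2: {0,1,2}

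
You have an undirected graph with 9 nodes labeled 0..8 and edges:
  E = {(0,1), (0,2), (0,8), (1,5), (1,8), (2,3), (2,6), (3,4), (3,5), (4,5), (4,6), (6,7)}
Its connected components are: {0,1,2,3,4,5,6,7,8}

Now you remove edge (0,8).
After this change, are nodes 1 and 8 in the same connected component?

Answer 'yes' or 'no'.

Answer: yes

Derivation:
Initial components: {0,1,2,3,4,5,6,7,8}
Removing edge (0,8): not a bridge — component count unchanged at 1.
New components: {0,1,2,3,4,5,6,7,8}
Are 1 and 8 in the same component? yes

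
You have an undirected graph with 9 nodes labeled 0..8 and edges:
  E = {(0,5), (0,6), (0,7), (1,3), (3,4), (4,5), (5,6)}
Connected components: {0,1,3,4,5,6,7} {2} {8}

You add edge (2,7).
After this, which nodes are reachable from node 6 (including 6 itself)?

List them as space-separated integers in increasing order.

Answer: 0 1 2 3 4 5 6 7

Derivation:
Before: nodes reachable from 6: {0,1,3,4,5,6,7}
Adding (2,7): merges 6's component with another. Reachability grows.
After: nodes reachable from 6: {0,1,2,3,4,5,6,7}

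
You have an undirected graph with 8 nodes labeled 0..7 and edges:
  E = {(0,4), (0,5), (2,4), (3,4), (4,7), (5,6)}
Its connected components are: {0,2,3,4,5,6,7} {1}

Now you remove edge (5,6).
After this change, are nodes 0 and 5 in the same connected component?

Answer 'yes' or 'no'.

Answer: yes

Derivation:
Initial components: {0,2,3,4,5,6,7} {1}
Removing edge (5,6): it was a bridge — component count 2 -> 3.
New components: {0,2,3,4,5,7} {1} {6}
Are 0 and 5 in the same component? yes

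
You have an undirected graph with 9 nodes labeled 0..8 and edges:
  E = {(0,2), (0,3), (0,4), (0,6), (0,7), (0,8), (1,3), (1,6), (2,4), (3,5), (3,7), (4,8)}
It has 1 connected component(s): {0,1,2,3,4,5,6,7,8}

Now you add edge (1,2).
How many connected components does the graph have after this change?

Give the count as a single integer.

Initial component count: 1
Add (1,2): endpoints already in same component. Count unchanged: 1.
New component count: 1

Answer: 1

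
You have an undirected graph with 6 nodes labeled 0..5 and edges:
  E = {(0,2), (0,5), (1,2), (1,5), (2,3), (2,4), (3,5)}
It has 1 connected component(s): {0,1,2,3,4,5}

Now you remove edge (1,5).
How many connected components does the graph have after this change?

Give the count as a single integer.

Initial component count: 1
Remove (1,5): not a bridge. Count unchanged: 1.
  After removal, components: {0,1,2,3,4,5}
New component count: 1

Answer: 1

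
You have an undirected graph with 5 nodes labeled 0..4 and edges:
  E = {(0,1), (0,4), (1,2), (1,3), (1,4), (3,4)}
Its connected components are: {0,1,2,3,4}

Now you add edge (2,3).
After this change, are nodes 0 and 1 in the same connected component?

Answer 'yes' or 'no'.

Answer: yes

Derivation:
Initial components: {0,1,2,3,4}
Adding edge (2,3): both already in same component {0,1,2,3,4}. No change.
New components: {0,1,2,3,4}
Are 0 and 1 in the same component? yes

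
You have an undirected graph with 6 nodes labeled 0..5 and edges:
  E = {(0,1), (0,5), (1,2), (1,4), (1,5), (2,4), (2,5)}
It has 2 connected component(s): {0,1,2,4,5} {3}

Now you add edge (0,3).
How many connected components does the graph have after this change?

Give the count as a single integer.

Initial component count: 2
Add (0,3): merges two components. Count decreases: 2 -> 1.
New component count: 1

Answer: 1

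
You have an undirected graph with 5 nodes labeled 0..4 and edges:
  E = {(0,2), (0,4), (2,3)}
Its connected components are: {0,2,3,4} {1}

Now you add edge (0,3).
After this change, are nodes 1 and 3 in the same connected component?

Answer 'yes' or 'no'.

Answer: no

Derivation:
Initial components: {0,2,3,4} {1}
Adding edge (0,3): both already in same component {0,2,3,4}. No change.
New components: {0,2,3,4} {1}
Are 1 and 3 in the same component? no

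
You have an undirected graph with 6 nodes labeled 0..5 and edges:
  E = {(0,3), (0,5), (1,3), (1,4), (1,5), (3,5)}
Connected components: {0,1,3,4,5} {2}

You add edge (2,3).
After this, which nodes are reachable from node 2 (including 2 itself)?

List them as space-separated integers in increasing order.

Answer: 0 1 2 3 4 5

Derivation:
Before: nodes reachable from 2: {2}
Adding (2,3): merges 2's component with another. Reachability grows.
After: nodes reachable from 2: {0,1,2,3,4,5}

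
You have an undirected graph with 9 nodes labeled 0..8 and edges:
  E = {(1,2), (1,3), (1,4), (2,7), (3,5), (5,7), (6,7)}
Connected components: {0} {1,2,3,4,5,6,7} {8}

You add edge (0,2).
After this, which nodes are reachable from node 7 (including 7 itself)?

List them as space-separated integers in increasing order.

Answer: 0 1 2 3 4 5 6 7

Derivation:
Before: nodes reachable from 7: {1,2,3,4,5,6,7}
Adding (0,2): merges 7's component with another. Reachability grows.
After: nodes reachable from 7: {0,1,2,3,4,5,6,7}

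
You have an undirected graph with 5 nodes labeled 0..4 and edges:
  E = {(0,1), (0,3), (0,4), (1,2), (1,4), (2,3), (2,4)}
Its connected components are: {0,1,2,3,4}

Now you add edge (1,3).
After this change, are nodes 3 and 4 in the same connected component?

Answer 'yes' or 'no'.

Initial components: {0,1,2,3,4}
Adding edge (1,3): both already in same component {0,1,2,3,4}. No change.
New components: {0,1,2,3,4}
Are 3 and 4 in the same component? yes

Answer: yes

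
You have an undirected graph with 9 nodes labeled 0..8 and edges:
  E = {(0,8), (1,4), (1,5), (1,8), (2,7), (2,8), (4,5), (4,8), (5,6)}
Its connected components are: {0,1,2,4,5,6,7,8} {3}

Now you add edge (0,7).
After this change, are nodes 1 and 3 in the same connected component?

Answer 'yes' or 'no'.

Answer: no

Derivation:
Initial components: {0,1,2,4,5,6,7,8} {3}
Adding edge (0,7): both already in same component {0,1,2,4,5,6,7,8}. No change.
New components: {0,1,2,4,5,6,7,8} {3}
Are 1 and 3 in the same component? no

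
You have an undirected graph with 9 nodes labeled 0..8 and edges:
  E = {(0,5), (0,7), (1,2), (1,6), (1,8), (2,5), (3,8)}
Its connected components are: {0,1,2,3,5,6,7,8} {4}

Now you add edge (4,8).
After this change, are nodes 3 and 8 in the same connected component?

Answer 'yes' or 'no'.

Answer: yes

Derivation:
Initial components: {0,1,2,3,5,6,7,8} {4}
Adding edge (4,8): merges {4} and {0,1,2,3,5,6,7,8}.
New components: {0,1,2,3,4,5,6,7,8}
Are 3 and 8 in the same component? yes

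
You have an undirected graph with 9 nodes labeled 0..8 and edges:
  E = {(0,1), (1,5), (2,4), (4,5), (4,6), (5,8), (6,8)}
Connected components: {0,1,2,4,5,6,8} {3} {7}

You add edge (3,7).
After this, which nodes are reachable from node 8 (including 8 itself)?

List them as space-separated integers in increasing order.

Answer: 0 1 2 4 5 6 8

Derivation:
Before: nodes reachable from 8: {0,1,2,4,5,6,8}
Adding (3,7): merges two components, but neither contains 8. Reachability from 8 unchanged.
After: nodes reachable from 8: {0,1,2,4,5,6,8}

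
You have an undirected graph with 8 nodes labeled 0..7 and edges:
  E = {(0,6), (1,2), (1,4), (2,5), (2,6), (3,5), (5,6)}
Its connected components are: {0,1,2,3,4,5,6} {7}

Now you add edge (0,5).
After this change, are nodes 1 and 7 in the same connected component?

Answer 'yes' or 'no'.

Initial components: {0,1,2,3,4,5,6} {7}
Adding edge (0,5): both already in same component {0,1,2,3,4,5,6}. No change.
New components: {0,1,2,3,4,5,6} {7}
Are 1 and 7 in the same component? no

Answer: no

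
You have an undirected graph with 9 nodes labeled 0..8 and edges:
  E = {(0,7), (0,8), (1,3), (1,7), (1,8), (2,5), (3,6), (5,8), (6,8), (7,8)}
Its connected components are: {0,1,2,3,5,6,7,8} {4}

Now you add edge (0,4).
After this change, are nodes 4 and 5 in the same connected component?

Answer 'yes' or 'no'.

Initial components: {0,1,2,3,5,6,7,8} {4}
Adding edge (0,4): merges {0,1,2,3,5,6,7,8} and {4}.
New components: {0,1,2,3,4,5,6,7,8}
Are 4 and 5 in the same component? yes

Answer: yes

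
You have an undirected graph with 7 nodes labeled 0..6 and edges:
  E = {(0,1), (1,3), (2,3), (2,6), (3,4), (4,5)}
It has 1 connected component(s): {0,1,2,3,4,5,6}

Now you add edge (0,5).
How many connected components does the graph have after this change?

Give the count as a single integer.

Answer: 1

Derivation:
Initial component count: 1
Add (0,5): endpoints already in same component. Count unchanged: 1.
New component count: 1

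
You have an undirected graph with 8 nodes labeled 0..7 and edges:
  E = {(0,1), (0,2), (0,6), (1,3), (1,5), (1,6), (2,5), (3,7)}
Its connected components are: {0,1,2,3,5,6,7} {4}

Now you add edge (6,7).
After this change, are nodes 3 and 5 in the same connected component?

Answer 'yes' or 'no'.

Answer: yes

Derivation:
Initial components: {0,1,2,3,5,6,7} {4}
Adding edge (6,7): both already in same component {0,1,2,3,5,6,7}. No change.
New components: {0,1,2,3,5,6,7} {4}
Are 3 and 5 in the same component? yes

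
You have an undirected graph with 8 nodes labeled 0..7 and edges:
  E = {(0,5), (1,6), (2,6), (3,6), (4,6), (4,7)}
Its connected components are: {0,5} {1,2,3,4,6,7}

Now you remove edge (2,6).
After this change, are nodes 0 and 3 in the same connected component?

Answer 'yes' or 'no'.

Initial components: {0,5} {1,2,3,4,6,7}
Removing edge (2,6): it was a bridge — component count 2 -> 3.
New components: {0,5} {1,3,4,6,7} {2}
Are 0 and 3 in the same component? no

Answer: no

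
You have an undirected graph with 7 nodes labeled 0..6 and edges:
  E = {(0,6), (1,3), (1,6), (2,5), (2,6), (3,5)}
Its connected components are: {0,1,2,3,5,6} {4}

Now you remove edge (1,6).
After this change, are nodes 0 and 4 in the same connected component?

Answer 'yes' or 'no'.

Initial components: {0,1,2,3,5,6} {4}
Removing edge (1,6): not a bridge — component count unchanged at 2.
New components: {0,1,2,3,5,6} {4}
Are 0 and 4 in the same component? no

Answer: no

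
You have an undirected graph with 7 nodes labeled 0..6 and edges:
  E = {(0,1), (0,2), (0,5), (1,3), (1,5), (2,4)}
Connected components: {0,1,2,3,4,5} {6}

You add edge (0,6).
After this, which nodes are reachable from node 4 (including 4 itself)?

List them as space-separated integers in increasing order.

Before: nodes reachable from 4: {0,1,2,3,4,5}
Adding (0,6): merges 4's component with another. Reachability grows.
After: nodes reachable from 4: {0,1,2,3,4,5,6}

Answer: 0 1 2 3 4 5 6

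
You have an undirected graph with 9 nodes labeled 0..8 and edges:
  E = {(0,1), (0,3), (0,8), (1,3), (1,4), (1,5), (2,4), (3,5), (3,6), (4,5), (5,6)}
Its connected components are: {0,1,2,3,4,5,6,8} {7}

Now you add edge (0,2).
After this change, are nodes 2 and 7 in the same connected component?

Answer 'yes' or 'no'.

Answer: no

Derivation:
Initial components: {0,1,2,3,4,5,6,8} {7}
Adding edge (0,2): both already in same component {0,1,2,3,4,5,6,8}. No change.
New components: {0,1,2,3,4,5,6,8} {7}
Are 2 and 7 in the same component? no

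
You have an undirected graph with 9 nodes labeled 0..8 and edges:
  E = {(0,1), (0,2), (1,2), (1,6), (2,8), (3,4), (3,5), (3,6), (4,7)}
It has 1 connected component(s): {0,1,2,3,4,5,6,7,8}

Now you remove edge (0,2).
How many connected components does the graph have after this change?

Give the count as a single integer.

Initial component count: 1
Remove (0,2): not a bridge. Count unchanged: 1.
  After removal, components: {0,1,2,3,4,5,6,7,8}
New component count: 1

Answer: 1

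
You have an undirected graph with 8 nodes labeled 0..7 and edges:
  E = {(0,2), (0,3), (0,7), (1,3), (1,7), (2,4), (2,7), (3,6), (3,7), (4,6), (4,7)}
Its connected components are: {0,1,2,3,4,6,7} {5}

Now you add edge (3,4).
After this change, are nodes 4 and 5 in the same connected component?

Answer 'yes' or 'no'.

Answer: no

Derivation:
Initial components: {0,1,2,3,4,6,7} {5}
Adding edge (3,4): both already in same component {0,1,2,3,4,6,7}. No change.
New components: {0,1,2,3,4,6,7} {5}
Are 4 and 5 in the same component? no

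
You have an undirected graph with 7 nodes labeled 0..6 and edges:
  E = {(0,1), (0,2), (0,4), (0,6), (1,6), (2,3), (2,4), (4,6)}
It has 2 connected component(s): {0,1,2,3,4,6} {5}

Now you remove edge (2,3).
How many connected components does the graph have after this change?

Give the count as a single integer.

Answer: 3

Derivation:
Initial component count: 2
Remove (2,3): it was a bridge. Count increases: 2 -> 3.
  After removal, components: {0,1,2,4,6} {3} {5}
New component count: 3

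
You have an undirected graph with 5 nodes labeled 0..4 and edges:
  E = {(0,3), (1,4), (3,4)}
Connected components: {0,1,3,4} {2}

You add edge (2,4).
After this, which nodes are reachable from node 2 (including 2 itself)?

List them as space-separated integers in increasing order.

Before: nodes reachable from 2: {2}
Adding (2,4): merges 2's component with another. Reachability grows.
After: nodes reachable from 2: {0,1,2,3,4}

Answer: 0 1 2 3 4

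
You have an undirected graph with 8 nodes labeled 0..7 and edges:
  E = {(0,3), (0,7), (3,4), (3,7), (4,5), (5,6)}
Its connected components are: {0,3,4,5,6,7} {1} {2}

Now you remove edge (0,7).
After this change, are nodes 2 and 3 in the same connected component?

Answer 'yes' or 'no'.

Answer: no

Derivation:
Initial components: {0,3,4,5,6,7} {1} {2}
Removing edge (0,7): not a bridge — component count unchanged at 3.
New components: {0,3,4,5,6,7} {1} {2}
Are 2 and 3 in the same component? no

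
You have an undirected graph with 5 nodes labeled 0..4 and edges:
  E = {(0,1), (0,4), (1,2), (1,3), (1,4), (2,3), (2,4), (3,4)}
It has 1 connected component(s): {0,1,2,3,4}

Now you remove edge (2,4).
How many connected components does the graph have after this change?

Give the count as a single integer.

Answer: 1

Derivation:
Initial component count: 1
Remove (2,4): not a bridge. Count unchanged: 1.
  After removal, components: {0,1,2,3,4}
New component count: 1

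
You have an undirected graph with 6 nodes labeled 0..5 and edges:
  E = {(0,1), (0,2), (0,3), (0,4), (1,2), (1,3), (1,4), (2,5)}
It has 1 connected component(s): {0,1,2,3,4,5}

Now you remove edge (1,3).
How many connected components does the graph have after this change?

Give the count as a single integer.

Answer: 1

Derivation:
Initial component count: 1
Remove (1,3): not a bridge. Count unchanged: 1.
  After removal, components: {0,1,2,3,4,5}
New component count: 1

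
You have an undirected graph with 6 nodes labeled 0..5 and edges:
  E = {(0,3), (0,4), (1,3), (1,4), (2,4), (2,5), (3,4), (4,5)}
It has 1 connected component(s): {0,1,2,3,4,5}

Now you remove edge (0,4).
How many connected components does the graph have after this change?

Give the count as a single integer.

Initial component count: 1
Remove (0,4): not a bridge. Count unchanged: 1.
  After removal, components: {0,1,2,3,4,5}
New component count: 1

Answer: 1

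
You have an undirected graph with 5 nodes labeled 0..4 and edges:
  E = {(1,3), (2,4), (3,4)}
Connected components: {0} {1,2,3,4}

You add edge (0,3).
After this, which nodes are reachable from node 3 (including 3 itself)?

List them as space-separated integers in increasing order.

Answer: 0 1 2 3 4

Derivation:
Before: nodes reachable from 3: {1,2,3,4}
Adding (0,3): merges 3's component with another. Reachability grows.
After: nodes reachable from 3: {0,1,2,3,4}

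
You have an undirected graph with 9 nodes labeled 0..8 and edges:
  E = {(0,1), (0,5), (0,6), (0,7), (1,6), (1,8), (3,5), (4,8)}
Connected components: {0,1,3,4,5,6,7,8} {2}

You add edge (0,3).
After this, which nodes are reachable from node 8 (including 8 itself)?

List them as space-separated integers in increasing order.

Answer: 0 1 3 4 5 6 7 8

Derivation:
Before: nodes reachable from 8: {0,1,3,4,5,6,7,8}
Adding (0,3): both endpoints already in same component. Reachability from 8 unchanged.
After: nodes reachable from 8: {0,1,3,4,5,6,7,8}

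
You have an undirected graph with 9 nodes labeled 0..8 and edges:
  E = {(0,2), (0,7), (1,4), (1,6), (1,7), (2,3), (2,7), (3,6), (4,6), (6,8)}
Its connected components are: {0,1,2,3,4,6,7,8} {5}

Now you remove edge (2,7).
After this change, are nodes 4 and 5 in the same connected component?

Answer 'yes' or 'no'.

Initial components: {0,1,2,3,4,6,7,8} {5}
Removing edge (2,7): not a bridge — component count unchanged at 2.
New components: {0,1,2,3,4,6,7,8} {5}
Are 4 and 5 in the same component? no

Answer: no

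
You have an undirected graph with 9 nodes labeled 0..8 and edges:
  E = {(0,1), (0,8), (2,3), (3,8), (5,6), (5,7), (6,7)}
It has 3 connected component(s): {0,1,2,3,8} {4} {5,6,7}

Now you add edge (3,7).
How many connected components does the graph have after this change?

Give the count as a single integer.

Answer: 2

Derivation:
Initial component count: 3
Add (3,7): merges two components. Count decreases: 3 -> 2.
New component count: 2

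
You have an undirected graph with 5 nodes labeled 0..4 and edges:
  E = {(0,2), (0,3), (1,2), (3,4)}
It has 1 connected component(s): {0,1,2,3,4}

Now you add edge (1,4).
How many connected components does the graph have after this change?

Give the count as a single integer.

Answer: 1

Derivation:
Initial component count: 1
Add (1,4): endpoints already in same component. Count unchanged: 1.
New component count: 1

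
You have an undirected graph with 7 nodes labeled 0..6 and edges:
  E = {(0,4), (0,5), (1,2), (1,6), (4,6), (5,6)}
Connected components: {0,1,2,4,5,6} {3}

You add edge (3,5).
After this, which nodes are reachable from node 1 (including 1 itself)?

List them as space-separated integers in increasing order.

Before: nodes reachable from 1: {0,1,2,4,5,6}
Adding (3,5): merges 1's component with another. Reachability grows.
After: nodes reachable from 1: {0,1,2,3,4,5,6}

Answer: 0 1 2 3 4 5 6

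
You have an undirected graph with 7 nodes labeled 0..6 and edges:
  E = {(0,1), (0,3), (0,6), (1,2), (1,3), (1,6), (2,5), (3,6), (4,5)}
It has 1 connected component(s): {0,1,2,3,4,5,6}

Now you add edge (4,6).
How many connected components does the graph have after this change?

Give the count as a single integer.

Initial component count: 1
Add (4,6): endpoints already in same component. Count unchanged: 1.
New component count: 1

Answer: 1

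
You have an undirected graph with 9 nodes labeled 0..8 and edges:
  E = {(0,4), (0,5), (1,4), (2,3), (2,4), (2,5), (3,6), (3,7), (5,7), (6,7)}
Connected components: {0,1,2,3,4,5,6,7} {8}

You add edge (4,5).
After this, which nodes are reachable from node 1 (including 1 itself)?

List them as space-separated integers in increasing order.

Before: nodes reachable from 1: {0,1,2,3,4,5,6,7}
Adding (4,5): both endpoints already in same component. Reachability from 1 unchanged.
After: nodes reachable from 1: {0,1,2,3,4,5,6,7}

Answer: 0 1 2 3 4 5 6 7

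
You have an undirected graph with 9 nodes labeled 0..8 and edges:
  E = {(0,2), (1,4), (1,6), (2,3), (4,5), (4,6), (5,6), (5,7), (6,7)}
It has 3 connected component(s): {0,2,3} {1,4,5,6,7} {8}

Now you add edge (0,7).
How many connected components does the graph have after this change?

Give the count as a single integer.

Initial component count: 3
Add (0,7): merges two components. Count decreases: 3 -> 2.
New component count: 2

Answer: 2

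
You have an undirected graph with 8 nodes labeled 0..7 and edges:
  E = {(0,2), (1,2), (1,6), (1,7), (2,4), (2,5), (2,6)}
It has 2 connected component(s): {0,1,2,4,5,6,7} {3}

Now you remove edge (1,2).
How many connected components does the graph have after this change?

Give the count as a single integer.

Answer: 2

Derivation:
Initial component count: 2
Remove (1,2): not a bridge. Count unchanged: 2.
  After removal, components: {0,1,2,4,5,6,7} {3}
New component count: 2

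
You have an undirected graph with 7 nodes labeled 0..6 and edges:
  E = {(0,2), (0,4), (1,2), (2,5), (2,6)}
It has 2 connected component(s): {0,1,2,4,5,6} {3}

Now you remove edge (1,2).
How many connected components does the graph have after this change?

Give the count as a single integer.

Initial component count: 2
Remove (1,2): it was a bridge. Count increases: 2 -> 3.
  After removal, components: {0,2,4,5,6} {1} {3}
New component count: 3

Answer: 3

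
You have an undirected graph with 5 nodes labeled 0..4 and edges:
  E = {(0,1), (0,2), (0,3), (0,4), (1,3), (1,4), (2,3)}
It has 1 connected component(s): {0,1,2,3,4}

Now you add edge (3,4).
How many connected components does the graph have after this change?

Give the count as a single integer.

Answer: 1

Derivation:
Initial component count: 1
Add (3,4): endpoints already in same component. Count unchanged: 1.
New component count: 1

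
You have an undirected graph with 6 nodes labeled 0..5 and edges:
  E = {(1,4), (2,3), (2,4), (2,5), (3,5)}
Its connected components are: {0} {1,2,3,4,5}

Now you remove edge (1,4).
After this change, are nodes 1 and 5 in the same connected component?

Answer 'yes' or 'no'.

Initial components: {0} {1,2,3,4,5}
Removing edge (1,4): it was a bridge — component count 2 -> 3.
New components: {0} {1} {2,3,4,5}
Are 1 and 5 in the same component? no

Answer: no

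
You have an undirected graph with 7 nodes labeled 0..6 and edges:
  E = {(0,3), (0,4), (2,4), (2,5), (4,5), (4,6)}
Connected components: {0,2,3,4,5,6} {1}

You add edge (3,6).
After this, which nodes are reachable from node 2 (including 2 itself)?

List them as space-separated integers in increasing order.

Before: nodes reachable from 2: {0,2,3,4,5,6}
Adding (3,6): both endpoints already in same component. Reachability from 2 unchanged.
After: nodes reachable from 2: {0,2,3,4,5,6}

Answer: 0 2 3 4 5 6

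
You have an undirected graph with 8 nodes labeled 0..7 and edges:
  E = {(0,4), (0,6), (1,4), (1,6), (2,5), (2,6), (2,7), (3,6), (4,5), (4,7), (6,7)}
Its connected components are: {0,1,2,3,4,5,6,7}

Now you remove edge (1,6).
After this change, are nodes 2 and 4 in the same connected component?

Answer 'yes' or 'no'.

Initial components: {0,1,2,3,4,5,6,7}
Removing edge (1,6): not a bridge — component count unchanged at 1.
New components: {0,1,2,3,4,5,6,7}
Are 2 and 4 in the same component? yes

Answer: yes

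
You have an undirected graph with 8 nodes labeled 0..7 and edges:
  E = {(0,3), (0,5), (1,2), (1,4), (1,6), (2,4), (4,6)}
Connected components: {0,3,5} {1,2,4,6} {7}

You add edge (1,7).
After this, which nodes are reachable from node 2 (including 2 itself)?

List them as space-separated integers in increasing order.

Before: nodes reachable from 2: {1,2,4,6}
Adding (1,7): merges 2's component with another. Reachability grows.
After: nodes reachable from 2: {1,2,4,6,7}

Answer: 1 2 4 6 7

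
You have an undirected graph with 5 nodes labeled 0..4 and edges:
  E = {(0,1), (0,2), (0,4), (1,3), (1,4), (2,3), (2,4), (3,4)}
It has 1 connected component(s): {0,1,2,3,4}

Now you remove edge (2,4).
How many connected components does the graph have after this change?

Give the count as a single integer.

Answer: 1

Derivation:
Initial component count: 1
Remove (2,4): not a bridge. Count unchanged: 1.
  After removal, components: {0,1,2,3,4}
New component count: 1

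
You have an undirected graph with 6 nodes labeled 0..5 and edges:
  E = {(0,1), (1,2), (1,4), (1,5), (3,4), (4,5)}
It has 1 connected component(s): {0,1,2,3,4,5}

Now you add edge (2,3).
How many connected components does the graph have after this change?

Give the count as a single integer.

Answer: 1

Derivation:
Initial component count: 1
Add (2,3): endpoints already in same component. Count unchanged: 1.
New component count: 1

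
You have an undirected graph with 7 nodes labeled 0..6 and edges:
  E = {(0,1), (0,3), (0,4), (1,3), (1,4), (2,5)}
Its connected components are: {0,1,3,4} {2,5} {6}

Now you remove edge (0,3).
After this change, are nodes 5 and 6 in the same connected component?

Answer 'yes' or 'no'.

Initial components: {0,1,3,4} {2,5} {6}
Removing edge (0,3): not a bridge — component count unchanged at 3.
New components: {0,1,3,4} {2,5} {6}
Are 5 and 6 in the same component? no

Answer: no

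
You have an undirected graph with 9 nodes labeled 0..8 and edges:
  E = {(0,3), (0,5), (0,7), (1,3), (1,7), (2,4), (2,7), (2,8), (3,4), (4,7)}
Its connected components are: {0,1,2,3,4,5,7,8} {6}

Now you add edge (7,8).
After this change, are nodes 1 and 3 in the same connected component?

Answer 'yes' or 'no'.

Initial components: {0,1,2,3,4,5,7,8} {6}
Adding edge (7,8): both already in same component {0,1,2,3,4,5,7,8}. No change.
New components: {0,1,2,3,4,5,7,8} {6}
Are 1 and 3 in the same component? yes

Answer: yes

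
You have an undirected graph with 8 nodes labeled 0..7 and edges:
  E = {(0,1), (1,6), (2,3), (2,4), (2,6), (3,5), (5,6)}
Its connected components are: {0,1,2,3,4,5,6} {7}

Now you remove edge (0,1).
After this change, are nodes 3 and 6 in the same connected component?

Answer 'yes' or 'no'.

Initial components: {0,1,2,3,4,5,6} {7}
Removing edge (0,1): it was a bridge — component count 2 -> 3.
New components: {0} {1,2,3,4,5,6} {7}
Are 3 and 6 in the same component? yes

Answer: yes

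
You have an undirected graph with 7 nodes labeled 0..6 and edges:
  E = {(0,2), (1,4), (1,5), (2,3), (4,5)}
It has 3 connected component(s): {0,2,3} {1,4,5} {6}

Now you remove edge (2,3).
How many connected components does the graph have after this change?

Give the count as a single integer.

Answer: 4

Derivation:
Initial component count: 3
Remove (2,3): it was a bridge. Count increases: 3 -> 4.
  After removal, components: {0,2} {1,4,5} {3} {6}
New component count: 4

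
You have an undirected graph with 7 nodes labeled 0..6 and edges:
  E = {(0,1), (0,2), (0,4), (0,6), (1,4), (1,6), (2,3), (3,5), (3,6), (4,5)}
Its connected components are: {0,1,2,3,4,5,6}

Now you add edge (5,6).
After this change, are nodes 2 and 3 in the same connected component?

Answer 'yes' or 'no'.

Answer: yes

Derivation:
Initial components: {0,1,2,3,4,5,6}
Adding edge (5,6): both already in same component {0,1,2,3,4,5,6}. No change.
New components: {0,1,2,3,4,5,6}
Are 2 and 3 in the same component? yes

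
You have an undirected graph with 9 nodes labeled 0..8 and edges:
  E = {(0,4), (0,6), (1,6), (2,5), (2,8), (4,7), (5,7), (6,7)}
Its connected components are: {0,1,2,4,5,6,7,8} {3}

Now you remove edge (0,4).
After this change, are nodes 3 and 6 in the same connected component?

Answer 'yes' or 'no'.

Answer: no

Derivation:
Initial components: {0,1,2,4,5,6,7,8} {3}
Removing edge (0,4): not a bridge — component count unchanged at 2.
New components: {0,1,2,4,5,6,7,8} {3}
Are 3 and 6 in the same component? no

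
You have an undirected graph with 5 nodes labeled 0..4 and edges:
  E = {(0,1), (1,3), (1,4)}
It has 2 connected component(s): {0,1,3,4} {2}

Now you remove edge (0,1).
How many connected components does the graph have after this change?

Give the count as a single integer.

Answer: 3

Derivation:
Initial component count: 2
Remove (0,1): it was a bridge. Count increases: 2 -> 3.
  After removal, components: {0} {1,3,4} {2}
New component count: 3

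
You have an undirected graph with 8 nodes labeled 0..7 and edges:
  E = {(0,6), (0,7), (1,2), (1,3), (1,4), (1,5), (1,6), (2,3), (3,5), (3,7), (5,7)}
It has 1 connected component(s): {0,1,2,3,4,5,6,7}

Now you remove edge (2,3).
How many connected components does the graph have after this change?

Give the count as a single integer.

Answer: 1

Derivation:
Initial component count: 1
Remove (2,3): not a bridge. Count unchanged: 1.
  After removal, components: {0,1,2,3,4,5,6,7}
New component count: 1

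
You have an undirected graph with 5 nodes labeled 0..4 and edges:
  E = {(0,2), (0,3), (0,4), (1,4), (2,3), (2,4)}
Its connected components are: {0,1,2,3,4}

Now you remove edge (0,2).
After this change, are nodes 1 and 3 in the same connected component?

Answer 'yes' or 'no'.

Initial components: {0,1,2,3,4}
Removing edge (0,2): not a bridge — component count unchanged at 1.
New components: {0,1,2,3,4}
Are 1 and 3 in the same component? yes

Answer: yes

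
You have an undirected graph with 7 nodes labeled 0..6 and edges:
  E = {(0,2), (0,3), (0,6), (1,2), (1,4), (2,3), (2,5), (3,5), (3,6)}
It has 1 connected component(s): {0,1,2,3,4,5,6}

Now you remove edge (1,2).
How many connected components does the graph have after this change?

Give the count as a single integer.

Answer: 2

Derivation:
Initial component count: 1
Remove (1,2): it was a bridge. Count increases: 1 -> 2.
  After removal, components: {0,2,3,5,6} {1,4}
New component count: 2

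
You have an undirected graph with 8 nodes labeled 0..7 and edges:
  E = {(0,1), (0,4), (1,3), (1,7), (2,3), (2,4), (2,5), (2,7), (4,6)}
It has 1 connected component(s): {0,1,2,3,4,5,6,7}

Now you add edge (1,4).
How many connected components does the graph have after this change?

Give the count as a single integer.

Initial component count: 1
Add (1,4): endpoints already in same component. Count unchanged: 1.
New component count: 1

Answer: 1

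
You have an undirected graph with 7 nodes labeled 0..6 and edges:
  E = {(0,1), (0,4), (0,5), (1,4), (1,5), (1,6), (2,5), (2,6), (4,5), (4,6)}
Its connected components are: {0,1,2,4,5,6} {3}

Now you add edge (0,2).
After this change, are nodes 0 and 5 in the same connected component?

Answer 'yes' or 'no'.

Initial components: {0,1,2,4,5,6} {3}
Adding edge (0,2): both already in same component {0,1,2,4,5,6}. No change.
New components: {0,1,2,4,5,6} {3}
Are 0 and 5 in the same component? yes

Answer: yes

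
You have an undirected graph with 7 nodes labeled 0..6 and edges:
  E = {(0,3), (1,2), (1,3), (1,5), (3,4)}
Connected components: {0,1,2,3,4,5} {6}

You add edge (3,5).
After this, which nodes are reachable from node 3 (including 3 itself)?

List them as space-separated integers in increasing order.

Answer: 0 1 2 3 4 5

Derivation:
Before: nodes reachable from 3: {0,1,2,3,4,5}
Adding (3,5): both endpoints already in same component. Reachability from 3 unchanged.
After: nodes reachable from 3: {0,1,2,3,4,5}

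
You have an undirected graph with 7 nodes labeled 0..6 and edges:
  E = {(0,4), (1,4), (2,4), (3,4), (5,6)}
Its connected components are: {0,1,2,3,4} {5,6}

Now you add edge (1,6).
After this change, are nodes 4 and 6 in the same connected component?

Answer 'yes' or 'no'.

Initial components: {0,1,2,3,4} {5,6}
Adding edge (1,6): merges {0,1,2,3,4} and {5,6}.
New components: {0,1,2,3,4,5,6}
Are 4 and 6 in the same component? yes

Answer: yes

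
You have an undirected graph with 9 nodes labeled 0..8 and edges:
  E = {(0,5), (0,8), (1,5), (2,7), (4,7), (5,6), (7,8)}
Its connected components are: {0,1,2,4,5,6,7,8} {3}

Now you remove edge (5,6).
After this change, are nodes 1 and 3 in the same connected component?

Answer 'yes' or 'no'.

Initial components: {0,1,2,4,5,6,7,8} {3}
Removing edge (5,6): it was a bridge — component count 2 -> 3.
New components: {0,1,2,4,5,7,8} {3} {6}
Are 1 and 3 in the same component? no

Answer: no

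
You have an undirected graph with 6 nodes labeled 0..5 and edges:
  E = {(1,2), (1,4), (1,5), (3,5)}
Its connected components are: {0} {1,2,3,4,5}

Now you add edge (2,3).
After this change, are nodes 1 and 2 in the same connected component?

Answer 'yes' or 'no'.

Answer: yes

Derivation:
Initial components: {0} {1,2,3,4,5}
Adding edge (2,3): both already in same component {1,2,3,4,5}. No change.
New components: {0} {1,2,3,4,5}
Are 1 and 2 in the same component? yes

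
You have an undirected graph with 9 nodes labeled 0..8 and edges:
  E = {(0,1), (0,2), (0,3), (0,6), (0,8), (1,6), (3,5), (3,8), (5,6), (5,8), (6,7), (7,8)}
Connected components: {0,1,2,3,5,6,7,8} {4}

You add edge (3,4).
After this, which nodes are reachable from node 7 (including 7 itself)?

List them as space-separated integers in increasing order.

Before: nodes reachable from 7: {0,1,2,3,5,6,7,8}
Adding (3,4): merges 7's component with another. Reachability grows.
After: nodes reachable from 7: {0,1,2,3,4,5,6,7,8}

Answer: 0 1 2 3 4 5 6 7 8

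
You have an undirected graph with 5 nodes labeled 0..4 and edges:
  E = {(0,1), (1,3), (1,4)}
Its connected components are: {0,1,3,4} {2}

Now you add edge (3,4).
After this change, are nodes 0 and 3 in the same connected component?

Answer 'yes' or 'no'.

Initial components: {0,1,3,4} {2}
Adding edge (3,4): both already in same component {0,1,3,4}. No change.
New components: {0,1,3,4} {2}
Are 0 and 3 in the same component? yes

Answer: yes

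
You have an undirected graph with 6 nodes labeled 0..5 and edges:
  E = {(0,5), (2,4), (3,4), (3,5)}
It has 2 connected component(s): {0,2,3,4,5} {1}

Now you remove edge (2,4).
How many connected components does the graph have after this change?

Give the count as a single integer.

Answer: 3

Derivation:
Initial component count: 2
Remove (2,4): it was a bridge. Count increases: 2 -> 3.
  After removal, components: {0,3,4,5} {1} {2}
New component count: 3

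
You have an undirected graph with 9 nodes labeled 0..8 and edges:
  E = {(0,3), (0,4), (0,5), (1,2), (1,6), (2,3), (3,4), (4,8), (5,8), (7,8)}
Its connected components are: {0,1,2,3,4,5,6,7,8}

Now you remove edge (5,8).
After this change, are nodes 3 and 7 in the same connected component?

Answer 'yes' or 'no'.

Initial components: {0,1,2,3,4,5,6,7,8}
Removing edge (5,8): not a bridge — component count unchanged at 1.
New components: {0,1,2,3,4,5,6,7,8}
Are 3 and 7 in the same component? yes

Answer: yes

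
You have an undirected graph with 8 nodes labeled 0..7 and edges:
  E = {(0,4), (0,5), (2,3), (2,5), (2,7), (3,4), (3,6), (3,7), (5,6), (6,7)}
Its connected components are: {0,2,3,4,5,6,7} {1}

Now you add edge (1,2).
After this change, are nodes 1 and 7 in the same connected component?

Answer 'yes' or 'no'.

Answer: yes

Derivation:
Initial components: {0,2,3,4,5,6,7} {1}
Adding edge (1,2): merges {1} and {0,2,3,4,5,6,7}.
New components: {0,1,2,3,4,5,6,7}
Are 1 and 7 in the same component? yes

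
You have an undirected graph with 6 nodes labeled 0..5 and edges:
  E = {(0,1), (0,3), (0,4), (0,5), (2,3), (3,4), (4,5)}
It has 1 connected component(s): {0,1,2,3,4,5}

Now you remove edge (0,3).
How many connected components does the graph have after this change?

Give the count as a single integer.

Answer: 1

Derivation:
Initial component count: 1
Remove (0,3): not a bridge. Count unchanged: 1.
  After removal, components: {0,1,2,3,4,5}
New component count: 1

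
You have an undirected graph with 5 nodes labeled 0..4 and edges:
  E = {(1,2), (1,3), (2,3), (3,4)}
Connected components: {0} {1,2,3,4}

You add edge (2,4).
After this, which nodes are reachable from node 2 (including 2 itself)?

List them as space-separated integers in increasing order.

Before: nodes reachable from 2: {1,2,3,4}
Adding (2,4): both endpoints already in same component. Reachability from 2 unchanged.
After: nodes reachable from 2: {1,2,3,4}

Answer: 1 2 3 4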